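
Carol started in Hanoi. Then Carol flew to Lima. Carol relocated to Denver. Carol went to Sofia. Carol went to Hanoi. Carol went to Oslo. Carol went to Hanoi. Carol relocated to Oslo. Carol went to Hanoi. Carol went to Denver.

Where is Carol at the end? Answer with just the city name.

Answer: Denver

Derivation:
Tracking Carol's location:
Start: Carol is in Hanoi.
After move 1: Hanoi -> Lima. Carol is in Lima.
After move 2: Lima -> Denver. Carol is in Denver.
After move 3: Denver -> Sofia. Carol is in Sofia.
After move 4: Sofia -> Hanoi. Carol is in Hanoi.
After move 5: Hanoi -> Oslo. Carol is in Oslo.
After move 6: Oslo -> Hanoi. Carol is in Hanoi.
After move 7: Hanoi -> Oslo. Carol is in Oslo.
After move 8: Oslo -> Hanoi. Carol is in Hanoi.
After move 9: Hanoi -> Denver. Carol is in Denver.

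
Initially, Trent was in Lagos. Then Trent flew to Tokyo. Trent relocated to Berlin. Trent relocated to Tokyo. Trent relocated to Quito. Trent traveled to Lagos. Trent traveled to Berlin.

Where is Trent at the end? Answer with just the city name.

Answer: Berlin

Derivation:
Tracking Trent's location:
Start: Trent is in Lagos.
After move 1: Lagos -> Tokyo. Trent is in Tokyo.
After move 2: Tokyo -> Berlin. Trent is in Berlin.
After move 3: Berlin -> Tokyo. Trent is in Tokyo.
After move 4: Tokyo -> Quito. Trent is in Quito.
After move 5: Quito -> Lagos. Trent is in Lagos.
After move 6: Lagos -> Berlin. Trent is in Berlin.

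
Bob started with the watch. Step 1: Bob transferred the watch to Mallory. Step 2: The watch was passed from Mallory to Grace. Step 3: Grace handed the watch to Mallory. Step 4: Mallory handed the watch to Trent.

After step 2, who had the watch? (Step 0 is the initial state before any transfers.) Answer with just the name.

Tracking the watch holder through step 2:
After step 0 (start): Bob
After step 1: Mallory
After step 2: Grace

At step 2, the holder is Grace.

Answer: Grace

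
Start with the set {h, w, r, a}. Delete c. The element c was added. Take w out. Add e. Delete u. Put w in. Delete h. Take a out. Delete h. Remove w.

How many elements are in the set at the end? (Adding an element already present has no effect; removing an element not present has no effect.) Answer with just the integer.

Answer: 3

Derivation:
Tracking the set through each operation:
Start: {a, h, r, w}
Event 1 (remove c): not present, no change. Set: {a, h, r, w}
Event 2 (add c): added. Set: {a, c, h, r, w}
Event 3 (remove w): removed. Set: {a, c, h, r}
Event 4 (add e): added. Set: {a, c, e, h, r}
Event 5 (remove u): not present, no change. Set: {a, c, e, h, r}
Event 6 (add w): added. Set: {a, c, e, h, r, w}
Event 7 (remove h): removed. Set: {a, c, e, r, w}
Event 8 (remove a): removed. Set: {c, e, r, w}
Event 9 (remove h): not present, no change. Set: {c, e, r, w}
Event 10 (remove w): removed. Set: {c, e, r}

Final set: {c, e, r} (size 3)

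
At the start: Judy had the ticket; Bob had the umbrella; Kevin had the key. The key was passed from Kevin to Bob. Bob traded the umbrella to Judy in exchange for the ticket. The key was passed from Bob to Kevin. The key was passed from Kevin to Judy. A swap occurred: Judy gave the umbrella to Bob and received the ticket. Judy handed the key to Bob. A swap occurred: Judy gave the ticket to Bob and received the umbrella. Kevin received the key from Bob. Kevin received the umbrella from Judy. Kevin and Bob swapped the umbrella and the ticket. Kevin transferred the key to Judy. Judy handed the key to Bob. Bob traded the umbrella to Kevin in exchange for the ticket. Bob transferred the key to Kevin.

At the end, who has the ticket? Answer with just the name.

Answer: Bob

Derivation:
Tracking all object holders:
Start: ticket:Judy, umbrella:Bob, key:Kevin
Event 1 (give key: Kevin -> Bob). State: ticket:Judy, umbrella:Bob, key:Bob
Event 2 (swap umbrella<->ticket: now umbrella:Judy, ticket:Bob). State: ticket:Bob, umbrella:Judy, key:Bob
Event 3 (give key: Bob -> Kevin). State: ticket:Bob, umbrella:Judy, key:Kevin
Event 4 (give key: Kevin -> Judy). State: ticket:Bob, umbrella:Judy, key:Judy
Event 5 (swap umbrella<->ticket: now umbrella:Bob, ticket:Judy). State: ticket:Judy, umbrella:Bob, key:Judy
Event 6 (give key: Judy -> Bob). State: ticket:Judy, umbrella:Bob, key:Bob
Event 7 (swap ticket<->umbrella: now ticket:Bob, umbrella:Judy). State: ticket:Bob, umbrella:Judy, key:Bob
Event 8 (give key: Bob -> Kevin). State: ticket:Bob, umbrella:Judy, key:Kevin
Event 9 (give umbrella: Judy -> Kevin). State: ticket:Bob, umbrella:Kevin, key:Kevin
Event 10 (swap umbrella<->ticket: now umbrella:Bob, ticket:Kevin). State: ticket:Kevin, umbrella:Bob, key:Kevin
Event 11 (give key: Kevin -> Judy). State: ticket:Kevin, umbrella:Bob, key:Judy
Event 12 (give key: Judy -> Bob). State: ticket:Kevin, umbrella:Bob, key:Bob
Event 13 (swap umbrella<->ticket: now umbrella:Kevin, ticket:Bob). State: ticket:Bob, umbrella:Kevin, key:Bob
Event 14 (give key: Bob -> Kevin). State: ticket:Bob, umbrella:Kevin, key:Kevin

Final state: ticket:Bob, umbrella:Kevin, key:Kevin
The ticket is held by Bob.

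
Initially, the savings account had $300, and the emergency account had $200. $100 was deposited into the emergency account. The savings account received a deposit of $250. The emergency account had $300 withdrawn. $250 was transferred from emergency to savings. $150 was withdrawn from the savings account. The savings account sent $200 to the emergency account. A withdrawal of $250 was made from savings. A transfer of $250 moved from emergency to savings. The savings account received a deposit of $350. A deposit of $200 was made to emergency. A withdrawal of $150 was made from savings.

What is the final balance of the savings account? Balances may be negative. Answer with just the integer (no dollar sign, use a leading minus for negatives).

Answer: 650

Derivation:
Tracking account balances step by step:
Start: savings=300, emergency=200
Event 1 (deposit 100 to emergency): emergency: 200 + 100 = 300. Balances: savings=300, emergency=300
Event 2 (deposit 250 to savings): savings: 300 + 250 = 550. Balances: savings=550, emergency=300
Event 3 (withdraw 300 from emergency): emergency: 300 - 300 = 0. Balances: savings=550, emergency=0
Event 4 (transfer 250 emergency -> savings): emergency: 0 - 250 = -250, savings: 550 + 250 = 800. Balances: savings=800, emergency=-250
Event 5 (withdraw 150 from savings): savings: 800 - 150 = 650. Balances: savings=650, emergency=-250
Event 6 (transfer 200 savings -> emergency): savings: 650 - 200 = 450, emergency: -250 + 200 = -50. Balances: savings=450, emergency=-50
Event 7 (withdraw 250 from savings): savings: 450 - 250 = 200. Balances: savings=200, emergency=-50
Event 8 (transfer 250 emergency -> savings): emergency: -50 - 250 = -300, savings: 200 + 250 = 450. Balances: savings=450, emergency=-300
Event 9 (deposit 350 to savings): savings: 450 + 350 = 800. Balances: savings=800, emergency=-300
Event 10 (deposit 200 to emergency): emergency: -300 + 200 = -100. Balances: savings=800, emergency=-100
Event 11 (withdraw 150 from savings): savings: 800 - 150 = 650. Balances: savings=650, emergency=-100

Final balance of savings: 650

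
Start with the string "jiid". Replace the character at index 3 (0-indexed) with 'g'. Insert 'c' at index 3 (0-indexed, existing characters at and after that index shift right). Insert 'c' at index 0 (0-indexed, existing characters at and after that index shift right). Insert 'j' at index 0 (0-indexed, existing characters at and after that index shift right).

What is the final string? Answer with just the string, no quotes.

Answer: jcjiicg

Derivation:
Applying each edit step by step:
Start: "jiid"
Op 1 (replace idx 3: 'd' -> 'g'): "jiid" -> "jiig"
Op 2 (insert 'c' at idx 3): "jiig" -> "jiicg"
Op 3 (insert 'c' at idx 0): "jiicg" -> "cjiicg"
Op 4 (insert 'j' at idx 0): "cjiicg" -> "jcjiicg"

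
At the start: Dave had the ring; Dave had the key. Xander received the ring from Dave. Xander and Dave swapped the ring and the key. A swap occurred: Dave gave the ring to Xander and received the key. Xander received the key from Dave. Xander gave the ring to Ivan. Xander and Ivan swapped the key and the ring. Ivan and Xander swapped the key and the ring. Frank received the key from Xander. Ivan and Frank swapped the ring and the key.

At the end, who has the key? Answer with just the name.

Answer: Ivan

Derivation:
Tracking all object holders:
Start: ring:Dave, key:Dave
Event 1 (give ring: Dave -> Xander). State: ring:Xander, key:Dave
Event 2 (swap ring<->key: now ring:Dave, key:Xander). State: ring:Dave, key:Xander
Event 3 (swap ring<->key: now ring:Xander, key:Dave). State: ring:Xander, key:Dave
Event 4 (give key: Dave -> Xander). State: ring:Xander, key:Xander
Event 5 (give ring: Xander -> Ivan). State: ring:Ivan, key:Xander
Event 6 (swap key<->ring: now key:Ivan, ring:Xander). State: ring:Xander, key:Ivan
Event 7 (swap key<->ring: now key:Xander, ring:Ivan). State: ring:Ivan, key:Xander
Event 8 (give key: Xander -> Frank). State: ring:Ivan, key:Frank
Event 9 (swap ring<->key: now ring:Frank, key:Ivan). State: ring:Frank, key:Ivan

Final state: ring:Frank, key:Ivan
The key is held by Ivan.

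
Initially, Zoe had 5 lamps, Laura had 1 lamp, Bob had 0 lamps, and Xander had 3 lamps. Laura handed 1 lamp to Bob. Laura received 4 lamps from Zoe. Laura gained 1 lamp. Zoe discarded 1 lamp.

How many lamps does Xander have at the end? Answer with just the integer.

Answer: 3

Derivation:
Tracking counts step by step:
Start: Zoe=5, Laura=1, Bob=0, Xander=3
Event 1 (Laura -> Bob, 1): Laura: 1 -> 0, Bob: 0 -> 1. State: Zoe=5, Laura=0, Bob=1, Xander=3
Event 2 (Zoe -> Laura, 4): Zoe: 5 -> 1, Laura: 0 -> 4. State: Zoe=1, Laura=4, Bob=1, Xander=3
Event 3 (Laura +1): Laura: 4 -> 5. State: Zoe=1, Laura=5, Bob=1, Xander=3
Event 4 (Zoe -1): Zoe: 1 -> 0. State: Zoe=0, Laura=5, Bob=1, Xander=3

Xander's final count: 3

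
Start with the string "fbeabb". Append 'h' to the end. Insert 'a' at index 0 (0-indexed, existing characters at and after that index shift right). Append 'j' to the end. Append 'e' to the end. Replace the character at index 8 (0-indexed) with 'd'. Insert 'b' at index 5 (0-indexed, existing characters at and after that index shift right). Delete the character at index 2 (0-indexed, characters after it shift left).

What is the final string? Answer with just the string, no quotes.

Answer: afeabbbhde

Derivation:
Applying each edit step by step:
Start: "fbeabb"
Op 1 (append 'h'): "fbeabb" -> "fbeabbh"
Op 2 (insert 'a' at idx 0): "fbeabbh" -> "afbeabbh"
Op 3 (append 'j'): "afbeabbh" -> "afbeabbhj"
Op 4 (append 'e'): "afbeabbhj" -> "afbeabbhje"
Op 5 (replace idx 8: 'j' -> 'd'): "afbeabbhje" -> "afbeabbhde"
Op 6 (insert 'b' at idx 5): "afbeabbhde" -> "afbeabbbhde"
Op 7 (delete idx 2 = 'b'): "afbeabbbhde" -> "afeabbbhde"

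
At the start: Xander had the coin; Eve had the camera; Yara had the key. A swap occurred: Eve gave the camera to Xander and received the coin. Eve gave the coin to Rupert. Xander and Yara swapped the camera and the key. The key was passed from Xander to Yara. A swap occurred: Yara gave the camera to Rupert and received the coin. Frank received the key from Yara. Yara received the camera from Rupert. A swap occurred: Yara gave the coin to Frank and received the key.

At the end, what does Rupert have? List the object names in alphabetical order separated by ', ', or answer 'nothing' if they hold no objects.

Tracking all object holders:
Start: coin:Xander, camera:Eve, key:Yara
Event 1 (swap camera<->coin: now camera:Xander, coin:Eve). State: coin:Eve, camera:Xander, key:Yara
Event 2 (give coin: Eve -> Rupert). State: coin:Rupert, camera:Xander, key:Yara
Event 3 (swap camera<->key: now camera:Yara, key:Xander). State: coin:Rupert, camera:Yara, key:Xander
Event 4 (give key: Xander -> Yara). State: coin:Rupert, camera:Yara, key:Yara
Event 5 (swap camera<->coin: now camera:Rupert, coin:Yara). State: coin:Yara, camera:Rupert, key:Yara
Event 6 (give key: Yara -> Frank). State: coin:Yara, camera:Rupert, key:Frank
Event 7 (give camera: Rupert -> Yara). State: coin:Yara, camera:Yara, key:Frank
Event 8 (swap coin<->key: now coin:Frank, key:Yara). State: coin:Frank, camera:Yara, key:Yara

Final state: coin:Frank, camera:Yara, key:Yara
Rupert holds: (nothing).

Answer: nothing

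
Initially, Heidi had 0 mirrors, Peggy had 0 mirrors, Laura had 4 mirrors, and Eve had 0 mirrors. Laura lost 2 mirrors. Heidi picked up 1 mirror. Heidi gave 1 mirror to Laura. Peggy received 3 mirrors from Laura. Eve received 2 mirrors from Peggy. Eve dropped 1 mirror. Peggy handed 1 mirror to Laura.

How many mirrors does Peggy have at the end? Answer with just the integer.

Tracking counts step by step:
Start: Heidi=0, Peggy=0, Laura=4, Eve=0
Event 1 (Laura -2): Laura: 4 -> 2. State: Heidi=0, Peggy=0, Laura=2, Eve=0
Event 2 (Heidi +1): Heidi: 0 -> 1. State: Heidi=1, Peggy=0, Laura=2, Eve=0
Event 3 (Heidi -> Laura, 1): Heidi: 1 -> 0, Laura: 2 -> 3. State: Heidi=0, Peggy=0, Laura=3, Eve=0
Event 4 (Laura -> Peggy, 3): Laura: 3 -> 0, Peggy: 0 -> 3. State: Heidi=0, Peggy=3, Laura=0, Eve=0
Event 5 (Peggy -> Eve, 2): Peggy: 3 -> 1, Eve: 0 -> 2. State: Heidi=0, Peggy=1, Laura=0, Eve=2
Event 6 (Eve -1): Eve: 2 -> 1. State: Heidi=0, Peggy=1, Laura=0, Eve=1
Event 7 (Peggy -> Laura, 1): Peggy: 1 -> 0, Laura: 0 -> 1. State: Heidi=0, Peggy=0, Laura=1, Eve=1

Peggy's final count: 0

Answer: 0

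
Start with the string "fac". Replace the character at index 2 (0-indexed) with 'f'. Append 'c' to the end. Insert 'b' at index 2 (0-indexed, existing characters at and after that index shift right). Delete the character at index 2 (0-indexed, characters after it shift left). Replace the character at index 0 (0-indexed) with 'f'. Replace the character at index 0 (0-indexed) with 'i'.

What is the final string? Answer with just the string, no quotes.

Answer: iafc

Derivation:
Applying each edit step by step:
Start: "fac"
Op 1 (replace idx 2: 'c' -> 'f'): "fac" -> "faf"
Op 2 (append 'c'): "faf" -> "fafc"
Op 3 (insert 'b' at idx 2): "fafc" -> "fabfc"
Op 4 (delete idx 2 = 'b'): "fabfc" -> "fafc"
Op 5 (replace idx 0: 'f' -> 'f'): "fafc" -> "fafc"
Op 6 (replace idx 0: 'f' -> 'i'): "fafc" -> "iafc"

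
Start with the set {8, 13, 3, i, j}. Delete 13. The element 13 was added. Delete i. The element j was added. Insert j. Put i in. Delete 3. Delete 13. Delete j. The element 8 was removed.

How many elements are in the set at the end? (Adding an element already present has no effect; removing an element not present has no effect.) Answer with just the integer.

Answer: 1

Derivation:
Tracking the set through each operation:
Start: {13, 3, 8, i, j}
Event 1 (remove 13): removed. Set: {3, 8, i, j}
Event 2 (add 13): added. Set: {13, 3, 8, i, j}
Event 3 (remove i): removed. Set: {13, 3, 8, j}
Event 4 (add j): already present, no change. Set: {13, 3, 8, j}
Event 5 (add j): already present, no change. Set: {13, 3, 8, j}
Event 6 (add i): added. Set: {13, 3, 8, i, j}
Event 7 (remove 3): removed. Set: {13, 8, i, j}
Event 8 (remove 13): removed. Set: {8, i, j}
Event 9 (remove j): removed. Set: {8, i}
Event 10 (remove 8): removed. Set: {i}

Final set: {i} (size 1)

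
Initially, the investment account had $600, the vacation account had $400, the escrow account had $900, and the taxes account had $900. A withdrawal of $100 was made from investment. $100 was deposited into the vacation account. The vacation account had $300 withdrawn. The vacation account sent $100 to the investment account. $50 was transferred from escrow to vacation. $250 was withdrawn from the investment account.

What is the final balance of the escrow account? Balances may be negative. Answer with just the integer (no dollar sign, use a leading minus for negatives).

Answer: 850

Derivation:
Tracking account balances step by step:
Start: investment=600, vacation=400, escrow=900, taxes=900
Event 1 (withdraw 100 from investment): investment: 600 - 100 = 500. Balances: investment=500, vacation=400, escrow=900, taxes=900
Event 2 (deposit 100 to vacation): vacation: 400 + 100 = 500. Balances: investment=500, vacation=500, escrow=900, taxes=900
Event 3 (withdraw 300 from vacation): vacation: 500 - 300 = 200. Balances: investment=500, vacation=200, escrow=900, taxes=900
Event 4 (transfer 100 vacation -> investment): vacation: 200 - 100 = 100, investment: 500 + 100 = 600. Balances: investment=600, vacation=100, escrow=900, taxes=900
Event 5 (transfer 50 escrow -> vacation): escrow: 900 - 50 = 850, vacation: 100 + 50 = 150. Balances: investment=600, vacation=150, escrow=850, taxes=900
Event 6 (withdraw 250 from investment): investment: 600 - 250 = 350. Balances: investment=350, vacation=150, escrow=850, taxes=900

Final balance of escrow: 850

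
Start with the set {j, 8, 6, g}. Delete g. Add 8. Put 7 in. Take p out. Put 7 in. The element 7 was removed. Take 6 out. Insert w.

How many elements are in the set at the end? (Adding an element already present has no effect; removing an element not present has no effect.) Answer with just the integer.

Tracking the set through each operation:
Start: {6, 8, g, j}
Event 1 (remove g): removed. Set: {6, 8, j}
Event 2 (add 8): already present, no change. Set: {6, 8, j}
Event 3 (add 7): added. Set: {6, 7, 8, j}
Event 4 (remove p): not present, no change. Set: {6, 7, 8, j}
Event 5 (add 7): already present, no change. Set: {6, 7, 8, j}
Event 6 (remove 7): removed. Set: {6, 8, j}
Event 7 (remove 6): removed. Set: {8, j}
Event 8 (add w): added. Set: {8, j, w}

Final set: {8, j, w} (size 3)

Answer: 3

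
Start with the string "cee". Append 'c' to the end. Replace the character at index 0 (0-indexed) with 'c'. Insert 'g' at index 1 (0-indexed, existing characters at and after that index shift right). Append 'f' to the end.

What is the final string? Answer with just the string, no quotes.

Applying each edit step by step:
Start: "cee"
Op 1 (append 'c'): "cee" -> "ceec"
Op 2 (replace idx 0: 'c' -> 'c'): "ceec" -> "ceec"
Op 3 (insert 'g' at idx 1): "ceec" -> "cgeec"
Op 4 (append 'f'): "cgeec" -> "cgeecf"

Answer: cgeecf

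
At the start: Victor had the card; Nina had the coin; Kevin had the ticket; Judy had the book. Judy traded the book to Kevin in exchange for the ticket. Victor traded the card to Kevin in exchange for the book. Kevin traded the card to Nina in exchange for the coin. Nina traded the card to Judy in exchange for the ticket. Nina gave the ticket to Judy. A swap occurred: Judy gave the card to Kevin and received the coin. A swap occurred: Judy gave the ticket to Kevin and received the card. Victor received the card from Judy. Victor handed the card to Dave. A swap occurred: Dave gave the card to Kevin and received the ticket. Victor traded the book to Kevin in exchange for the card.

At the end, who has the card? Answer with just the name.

Tracking all object holders:
Start: card:Victor, coin:Nina, ticket:Kevin, book:Judy
Event 1 (swap book<->ticket: now book:Kevin, ticket:Judy). State: card:Victor, coin:Nina, ticket:Judy, book:Kevin
Event 2 (swap card<->book: now card:Kevin, book:Victor). State: card:Kevin, coin:Nina, ticket:Judy, book:Victor
Event 3 (swap card<->coin: now card:Nina, coin:Kevin). State: card:Nina, coin:Kevin, ticket:Judy, book:Victor
Event 4 (swap card<->ticket: now card:Judy, ticket:Nina). State: card:Judy, coin:Kevin, ticket:Nina, book:Victor
Event 5 (give ticket: Nina -> Judy). State: card:Judy, coin:Kevin, ticket:Judy, book:Victor
Event 6 (swap card<->coin: now card:Kevin, coin:Judy). State: card:Kevin, coin:Judy, ticket:Judy, book:Victor
Event 7 (swap ticket<->card: now ticket:Kevin, card:Judy). State: card:Judy, coin:Judy, ticket:Kevin, book:Victor
Event 8 (give card: Judy -> Victor). State: card:Victor, coin:Judy, ticket:Kevin, book:Victor
Event 9 (give card: Victor -> Dave). State: card:Dave, coin:Judy, ticket:Kevin, book:Victor
Event 10 (swap card<->ticket: now card:Kevin, ticket:Dave). State: card:Kevin, coin:Judy, ticket:Dave, book:Victor
Event 11 (swap book<->card: now book:Kevin, card:Victor). State: card:Victor, coin:Judy, ticket:Dave, book:Kevin

Final state: card:Victor, coin:Judy, ticket:Dave, book:Kevin
The card is held by Victor.

Answer: Victor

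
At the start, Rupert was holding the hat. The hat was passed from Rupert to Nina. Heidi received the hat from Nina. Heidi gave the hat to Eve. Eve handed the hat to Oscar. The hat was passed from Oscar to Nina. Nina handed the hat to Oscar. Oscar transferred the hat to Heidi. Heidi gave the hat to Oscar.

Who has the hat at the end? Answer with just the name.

Answer: Oscar

Derivation:
Tracking the hat through each event:
Start: Rupert has the hat.
After event 1: Nina has the hat.
After event 2: Heidi has the hat.
After event 3: Eve has the hat.
After event 4: Oscar has the hat.
After event 5: Nina has the hat.
After event 6: Oscar has the hat.
After event 7: Heidi has the hat.
After event 8: Oscar has the hat.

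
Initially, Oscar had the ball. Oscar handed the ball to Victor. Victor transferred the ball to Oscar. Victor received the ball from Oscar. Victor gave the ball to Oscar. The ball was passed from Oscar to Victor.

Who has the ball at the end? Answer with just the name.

Answer: Victor

Derivation:
Tracking the ball through each event:
Start: Oscar has the ball.
After event 1: Victor has the ball.
After event 2: Oscar has the ball.
After event 3: Victor has the ball.
After event 4: Oscar has the ball.
After event 5: Victor has the ball.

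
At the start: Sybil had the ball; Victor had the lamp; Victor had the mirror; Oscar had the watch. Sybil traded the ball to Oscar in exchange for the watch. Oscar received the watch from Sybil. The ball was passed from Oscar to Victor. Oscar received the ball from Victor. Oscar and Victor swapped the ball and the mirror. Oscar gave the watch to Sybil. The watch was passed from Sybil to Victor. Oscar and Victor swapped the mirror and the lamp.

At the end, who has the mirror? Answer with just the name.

Answer: Victor

Derivation:
Tracking all object holders:
Start: ball:Sybil, lamp:Victor, mirror:Victor, watch:Oscar
Event 1 (swap ball<->watch: now ball:Oscar, watch:Sybil). State: ball:Oscar, lamp:Victor, mirror:Victor, watch:Sybil
Event 2 (give watch: Sybil -> Oscar). State: ball:Oscar, lamp:Victor, mirror:Victor, watch:Oscar
Event 3 (give ball: Oscar -> Victor). State: ball:Victor, lamp:Victor, mirror:Victor, watch:Oscar
Event 4 (give ball: Victor -> Oscar). State: ball:Oscar, lamp:Victor, mirror:Victor, watch:Oscar
Event 5 (swap ball<->mirror: now ball:Victor, mirror:Oscar). State: ball:Victor, lamp:Victor, mirror:Oscar, watch:Oscar
Event 6 (give watch: Oscar -> Sybil). State: ball:Victor, lamp:Victor, mirror:Oscar, watch:Sybil
Event 7 (give watch: Sybil -> Victor). State: ball:Victor, lamp:Victor, mirror:Oscar, watch:Victor
Event 8 (swap mirror<->lamp: now mirror:Victor, lamp:Oscar). State: ball:Victor, lamp:Oscar, mirror:Victor, watch:Victor

Final state: ball:Victor, lamp:Oscar, mirror:Victor, watch:Victor
The mirror is held by Victor.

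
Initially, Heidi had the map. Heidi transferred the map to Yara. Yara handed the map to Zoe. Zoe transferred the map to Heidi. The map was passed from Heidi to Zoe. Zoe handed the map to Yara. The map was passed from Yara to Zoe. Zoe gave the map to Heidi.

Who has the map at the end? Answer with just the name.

Answer: Heidi

Derivation:
Tracking the map through each event:
Start: Heidi has the map.
After event 1: Yara has the map.
After event 2: Zoe has the map.
After event 3: Heidi has the map.
After event 4: Zoe has the map.
After event 5: Yara has the map.
After event 6: Zoe has the map.
After event 7: Heidi has the map.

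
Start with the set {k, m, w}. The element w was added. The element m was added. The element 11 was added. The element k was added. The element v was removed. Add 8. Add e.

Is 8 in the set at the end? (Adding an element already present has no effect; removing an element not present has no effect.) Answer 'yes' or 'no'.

Answer: yes

Derivation:
Tracking the set through each operation:
Start: {k, m, w}
Event 1 (add w): already present, no change. Set: {k, m, w}
Event 2 (add m): already present, no change. Set: {k, m, w}
Event 3 (add 11): added. Set: {11, k, m, w}
Event 4 (add k): already present, no change. Set: {11, k, m, w}
Event 5 (remove v): not present, no change. Set: {11, k, m, w}
Event 6 (add 8): added. Set: {11, 8, k, m, w}
Event 7 (add e): added. Set: {11, 8, e, k, m, w}

Final set: {11, 8, e, k, m, w} (size 6)
8 is in the final set.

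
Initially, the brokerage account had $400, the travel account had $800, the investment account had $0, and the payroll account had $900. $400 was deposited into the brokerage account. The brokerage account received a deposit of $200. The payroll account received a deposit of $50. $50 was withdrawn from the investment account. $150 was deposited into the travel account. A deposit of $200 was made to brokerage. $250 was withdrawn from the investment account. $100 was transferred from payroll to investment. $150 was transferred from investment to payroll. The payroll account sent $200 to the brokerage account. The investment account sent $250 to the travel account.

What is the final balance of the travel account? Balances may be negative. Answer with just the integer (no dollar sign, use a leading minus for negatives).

Answer: 1200

Derivation:
Tracking account balances step by step:
Start: brokerage=400, travel=800, investment=0, payroll=900
Event 1 (deposit 400 to brokerage): brokerage: 400 + 400 = 800. Balances: brokerage=800, travel=800, investment=0, payroll=900
Event 2 (deposit 200 to brokerage): brokerage: 800 + 200 = 1000. Balances: brokerage=1000, travel=800, investment=0, payroll=900
Event 3 (deposit 50 to payroll): payroll: 900 + 50 = 950. Balances: brokerage=1000, travel=800, investment=0, payroll=950
Event 4 (withdraw 50 from investment): investment: 0 - 50 = -50. Balances: brokerage=1000, travel=800, investment=-50, payroll=950
Event 5 (deposit 150 to travel): travel: 800 + 150 = 950. Balances: brokerage=1000, travel=950, investment=-50, payroll=950
Event 6 (deposit 200 to brokerage): brokerage: 1000 + 200 = 1200. Balances: brokerage=1200, travel=950, investment=-50, payroll=950
Event 7 (withdraw 250 from investment): investment: -50 - 250 = -300. Balances: brokerage=1200, travel=950, investment=-300, payroll=950
Event 8 (transfer 100 payroll -> investment): payroll: 950 - 100 = 850, investment: -300 + 100 = -200. Balances: brokerage=1200, travel=950, investment=-200, payroll=850
Event 9 (transfer 150 investment -> payroll): investment: -200 - 150 = -350, payroll: 850 + 150 = 1000. Balances: brokerage=1200, travel=950, investment=-350, payroll=1000
Event 10 (transfer 200 payroll -> brokerage): payroll: 1000 - 200 = 800, brokerage: 1200 + 200 = 1400. Balances: brokerage=1400, travel=950, investment=-350, payroll=800
Event 11 (transfer 250 investment -> travel): investment: -350 - 250 = -600, travel: 950 + 250 = 1200. Balances: brokerage=1400, travel=1200, investment=-600, payroll=800

Final balance of travel: 1200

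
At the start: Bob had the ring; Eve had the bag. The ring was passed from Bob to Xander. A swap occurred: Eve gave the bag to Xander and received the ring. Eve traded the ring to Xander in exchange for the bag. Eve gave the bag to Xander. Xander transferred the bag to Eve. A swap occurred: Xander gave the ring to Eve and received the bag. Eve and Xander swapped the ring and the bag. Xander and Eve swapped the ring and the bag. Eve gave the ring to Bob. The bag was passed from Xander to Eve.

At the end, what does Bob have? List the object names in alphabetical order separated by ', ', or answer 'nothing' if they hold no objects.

Tracking all object holders:
Start: ring:Bob, bag:Eve
Event 1 (give ring: Bob -> Xander). State: ring:Xander, bag:Eve
Event 2 (swap bag<->ring: now bag:Xander, ring:Eve). State: ring:Eve, bag:Xander
Event 3 (swap ring<->bag: now ring:Xander, bag:Eve). State: ring:Xander, bag:Eve
Event 4 (give bag: Eve -> Xander). State: ring:Xander, bag:Xander
Event 5 (give bag: Xander -> Eve). State: ring:Xander, bag:Eve
Event 6 (swap ring<->bag: now ring:Eve, bag:Xander). State: ring:Eve, bag:Xander
Event 7 (swap ring<->bag: now ring:Xander, bag:Eve). State: ring:Xander, bag:Eve
Event 8 (swap ring<->bag: now ring:Eve, bag:Xander). State: ring:Eve, bag:Xander
Event 9 (give ring: Eve -> Bob). State: ring:Bob, bag:Xander
Event 10 (give bag: Xander -> Eve). State: ring:Bob, bag:Eve

Final state: ring:Bob, bag:Eve
Bob holds: ring.

Answer: ring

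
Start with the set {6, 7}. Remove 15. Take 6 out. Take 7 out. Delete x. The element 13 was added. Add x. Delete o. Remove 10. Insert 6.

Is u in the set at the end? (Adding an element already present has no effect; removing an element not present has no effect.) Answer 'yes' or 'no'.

Answer: no

Derivation:
Tracking the set through each operation:
Start: {6, 7}
Event 1 (remove 15): not present, no change. Set: {6, 7}
Event 2 (remove 6): removed. Set: {7}
Event 3 (remove 7): removed. Set: {}
Event 4 (remove x): not present, no change. Set: {}
Event 5 (add 13): added. Set: {13}
Event 6 (add x): added. Set: {13, x}
Event 7 (remove o): not present, no change. Set: {13, x}
Event 8 (remove 10): not present, no change. Set: {13, x}
Event 9 (add 6): added. Set: {13, 6, x}

Final set: {13, 6, x} (size 3)
u is NOT in the final set.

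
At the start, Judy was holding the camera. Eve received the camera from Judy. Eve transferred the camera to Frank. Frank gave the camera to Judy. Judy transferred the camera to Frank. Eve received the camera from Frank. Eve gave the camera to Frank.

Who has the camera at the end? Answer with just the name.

Answer: Frank

Derivation:
Tracking the camera through each event:
Start: Judy has the camera.
After event 1: Eve has the camera.
After event 2: Frank has the camera.
After event 3: Judy has the camera.
After event 4: Frank has the camera.
After event 5: Eve has the camera.
After event 6: Frank has the camera.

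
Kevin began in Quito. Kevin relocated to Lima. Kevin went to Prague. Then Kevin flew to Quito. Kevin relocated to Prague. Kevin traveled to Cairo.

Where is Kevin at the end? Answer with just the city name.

Answer: Cairo

Derivation:
Tracking Kevin's location:
Start: Kevin is in Quito.
After move 1: Quito -> Lima. Kevin is in Lima.
After move 2: Lima -> Prague. Kevin is in Prague.
After move 3: Prague -> Quito. Kevin is in Quito.
After move 4: Quito -> Prague. Kevin is in Prague.
After move 5: Prague -> Cairo. Kevin is in Cairo.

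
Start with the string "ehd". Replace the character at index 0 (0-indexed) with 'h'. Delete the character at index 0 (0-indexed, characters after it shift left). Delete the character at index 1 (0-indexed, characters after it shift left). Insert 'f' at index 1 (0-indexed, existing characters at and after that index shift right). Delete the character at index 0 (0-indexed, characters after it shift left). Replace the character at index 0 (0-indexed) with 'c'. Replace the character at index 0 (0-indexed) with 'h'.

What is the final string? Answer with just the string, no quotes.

Applying each edit step by step:
Start: "ehd"
Op 1 (replace idx 0: 'e' -> 'h'): "ehd" -> "hhd"
Op 2 (delete idx 0 = 'h'): "hhd" -> "hd"
Op 3 (delete idx 1 = 'd'): "hd" -> "h"
Op 4 (insert 'f' at idx 1): "h" -> "hf"
Op 5 (delete idx 0 = 'h'): "hf" -> "f"
Op 6 (replace idx 0: 'f' -> 'c'): "f" -> "c"
Op 7 (replace idx 0: 'c' -> 'h'): "c" -> "h"

Answer: h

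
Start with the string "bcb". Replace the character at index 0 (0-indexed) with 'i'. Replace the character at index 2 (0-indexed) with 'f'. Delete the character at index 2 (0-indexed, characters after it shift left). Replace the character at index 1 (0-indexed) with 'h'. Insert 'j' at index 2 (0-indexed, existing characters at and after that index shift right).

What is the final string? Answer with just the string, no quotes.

Answer: ihj

Derivation:
Applying each edit step by step:
Start: "bcb"
Op 1 (replace idx 0: 'b' -> 'i'): "bcb" -> "icb"
Op 2 (replace idx 2: 'b' -> 'f'): "icb" -> "icf"
Op 3 (delete idx 2 = 'f'): "icf" -> "ic"
Op 4 (replace idx 1: 'c' -> 'h'): "ic" -> "ih"
Op 5 (insert 'j' at idx 2): "ih" -> "ihj"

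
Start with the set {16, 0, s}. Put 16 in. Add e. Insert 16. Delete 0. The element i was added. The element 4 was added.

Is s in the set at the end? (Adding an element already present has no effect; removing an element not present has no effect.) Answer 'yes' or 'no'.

Tracking the set through each operation:
Start: {0, 16, s}
Event 1 (add 16): already present, no change. Set: {0, 16, s}
Event 2 (add e): added. Set: {0, 16, e, s}
Event 3 (add 16): already present, no change. Set: {0, 16, e, s}
Event 4 (remove 0): removed. Set: {16, e, s}
Event 5 (add i): added. Set: {16, e, i, s}
Event 6 (add 4): added. Set: {16, 4, e, i, s}

Final set: {16, 4, e, i, s} (size 5)
s is in the final set.

Answer: yes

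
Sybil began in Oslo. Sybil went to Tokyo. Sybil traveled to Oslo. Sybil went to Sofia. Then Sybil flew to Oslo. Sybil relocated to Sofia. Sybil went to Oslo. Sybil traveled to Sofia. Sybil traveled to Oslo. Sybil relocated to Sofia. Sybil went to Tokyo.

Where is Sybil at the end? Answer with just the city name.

Tracking Sybil's location:
Start: Sybil is in Oslo.
After move 1: Oslo -> Tokyo. Sybil is in Tokyo.
After move 2: Tokyo -> Oslo. Sybil is in Oslo.
After move 3: Oslo -> Sofia. Sybil is in Sofia.
After move 4: Sofia -> Oslo. Sybil is in Oslo.
After move 5: Oslo -> Sofia. Sybil is in Sofia.
After move 6: Sofia -> Oslo. Sybil is in Oslo.
After move 7: Oslo -> Sofia. Sybil is in Sofia.
After move 8: Sofia -> Oslo. Sybil is in Oslo.
After move 9: Oslo -> Sofia. Sybil is in Sofia.
After move 10: Sofia -> Tokyo. Sybil is in Tokyo.

Answer: Tokyo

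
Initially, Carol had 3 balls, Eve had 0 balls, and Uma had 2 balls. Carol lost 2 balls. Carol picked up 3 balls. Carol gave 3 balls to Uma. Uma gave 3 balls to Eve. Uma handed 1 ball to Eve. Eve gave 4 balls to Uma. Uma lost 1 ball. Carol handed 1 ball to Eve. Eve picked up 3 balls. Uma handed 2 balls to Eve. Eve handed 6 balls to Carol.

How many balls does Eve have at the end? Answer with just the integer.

Tracking counts step by step:
Start: Carol=3, Eve=0, Uma=2
Event 1 (Carol -2): Carol: 3 -> 1. State: Carol=1, Eve=0, Uma=2
Event 2 (Carol +3): Carol: 1 -> 4. State: Carol=4, Eve=0, Uma=2
Event 3 (Carol -> Uma, 3): Carol: 4 -> 1, Uma: 2 -> 5. State: Carol=1, Eve=0, Uma=5
Event 4 (Uma -> Eve, 3): Uma: 5 -> 2, Eve: 0 -> 3. State: Carol=1, Eve=3, Uma=2
Event 5 (Uma -> Eve, 1): Uma: 2 -> 1, Eve: 3 -> 4. State: Carol=1, Eve=4, Uma=1
Event 6 (Eve -> Uma, 4): Eve: 4 -> 0, Uma: 1 -> 5. State: Carol=1, Eve=0, Uma=5
Event 7 (Uma -1): Uma: 5 -> 4. State: Carol=1, Eve=0, Uma=4
Event 8 (Carol -> Eve, 1): Carol: 1 -> 0, Eve: 0 -> 1. State: Carol=0, Eve=1, Uma=4
Event 9 (Eve +3): Eve: 1 -> 4. State: Carol=0, Eve=4, Uma=4
Event 10 (Uma -> Eve, 2): Uma: 4 -> 2, Eve: 4 -> 6. State: Carol=0, Eve=6, Uma=2
Event 11 (Eve -> Carol, 6): Eve: 6 -> 0, Carol: 0 -> 6. State: Carol=6, Eve=0, Uma=2

Eve's final count: 0

Answer: 0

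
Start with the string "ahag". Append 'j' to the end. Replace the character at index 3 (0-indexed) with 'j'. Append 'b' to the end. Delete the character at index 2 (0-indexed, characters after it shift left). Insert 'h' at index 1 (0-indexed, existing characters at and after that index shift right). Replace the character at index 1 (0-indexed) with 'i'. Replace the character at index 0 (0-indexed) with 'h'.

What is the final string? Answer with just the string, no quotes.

Applying each edit step by step:
Start: "ahag"
Op 1 (append 'j'): "ahag" -> "ahagj"
Op 2 (replace idx 3: 'g' -> 'j'): "ahagj" -> "ahajj"
Op 3 (append 'b'): "ahajj" -> "ahajjb"
Op 4 (delete idx 2 = 'a'): "ahajjb" -> "ahjjb"
Op 5 (insert 'h' at idx 1): "ahjjb" -> "ahhjjb"
Op 6 (replace idx 1: 'h' -> 'i'): "ahhjjb" -> "aihjjb"
Op 7 (replace idx 0: 'a' -> 'h'): "aihjjb" -> "hihjjb"

Answer: hihjjb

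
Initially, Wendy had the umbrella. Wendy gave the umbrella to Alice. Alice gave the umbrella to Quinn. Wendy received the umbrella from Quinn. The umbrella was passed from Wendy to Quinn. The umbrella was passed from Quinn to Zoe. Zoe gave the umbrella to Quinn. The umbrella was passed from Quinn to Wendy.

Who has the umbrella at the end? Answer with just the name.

Tracking the umbrella through each event:
Start: Wendy has the umbrella.
After event 1: Alice has the umbrella.
After event 2: Quinn has the umbrella.
After event 3: Wendy has the umbrella.
After event 4: Quinn has the umbrella.
After event 5: Zoe has the umbrella.
After event 6: Quinn has the umbrella.
After event 7: Wendy has the umbrella.

Answer: Wendy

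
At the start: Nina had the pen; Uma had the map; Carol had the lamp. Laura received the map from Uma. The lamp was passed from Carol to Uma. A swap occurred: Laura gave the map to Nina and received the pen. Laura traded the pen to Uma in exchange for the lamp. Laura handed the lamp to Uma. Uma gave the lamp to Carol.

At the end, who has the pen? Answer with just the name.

Tracking all object holders:
Start: pen:Nina, map:Uma, lamp:Carol
Event 1 (give map: Uma -> Laura). State: pen:Nina, map:Laura, lamp:Carol
Event 2 (give lamp: Carol -> Uma). State: pen:Nina, map:Laura, lamp:Uma
Event 3 (swap map<->pen: now map:Nina, pen:Laura). State: pen:Laura, map:Nina, lamp:Uma
Event 4 (swap pen<->lamp: now pen:Uma, lamp:Laura). State: pen:Uma, map:Nina, lamp:Laura
Event 5 (give lamp: Laura -> Uma). State: pen:Uma, map:Nina, lamp:Uma
Event 6 (give lamp: Uma -> Carol). State: pen:Uma, map:Nina, lamp:Carol

Final state: pen:Uma, map:Nina, lamp:Carol
The pen is held by Uma.

Answer: Uma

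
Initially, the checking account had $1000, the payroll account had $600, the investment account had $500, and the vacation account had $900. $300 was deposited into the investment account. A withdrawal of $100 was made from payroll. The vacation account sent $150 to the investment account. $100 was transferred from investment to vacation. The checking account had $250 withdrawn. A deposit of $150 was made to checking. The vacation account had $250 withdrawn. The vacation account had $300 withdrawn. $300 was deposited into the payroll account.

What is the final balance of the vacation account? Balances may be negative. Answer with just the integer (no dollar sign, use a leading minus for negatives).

Answer: 300

Derivation:
Tracking account balances step by step:
Start: checking=1000, payroll=600, investment=500, vacation=900
Event 1 (deposit 300 to investment): investment: 500 + 300 = 800. Balances: checking=1000, payroll=600, investment=800, vacation=900
Event 2 (withdraw 100 from payroll): payroll: 600 - 100 = 500. Balances: checking=1000, payroll=500, investment=800, vacation=900
Event 3 (transfer 150 vacation -> investment): vacation: 900 - 150 = 750, investment: 800 + 150 = 950. Balances: checking=1000, payroll=500, investment=950, vacation=750
Event 4 (transfer 100 investment -> vacation): investment: 950 - 100 = 850, vacation: 750 + 100 = 850. Balances: checking=1000, payroll=500, investment=850, vacation=850
Event 5 (withdraw 250 from checking): checking: 1000 - 250 = 750. Balances: checking=750, payroll=500, investment=850, vacation=850
Event 6 (deposit 150 to checking): checking: 750 + 150 = 900. Balances: checking=900, payroll=500, investment=850, vacation=850
Event 7 (withdraw 250 from vacation): vacation: 850 - 250 = 600. Balances: checking=900, payroll=500, investment=850, vacation=600
Event 8 (withdraw 300 from vacation): vacation: 600 - 300 = 300. Balances: checking=900, payroll=500, investment=850, vacation=300
Event 9 (deposit 300 to payroll): payroll: 500 + 300 = 800. Balances: checking=900, payroll=800, investment=850, vacation=300

Final balance of vacation: 300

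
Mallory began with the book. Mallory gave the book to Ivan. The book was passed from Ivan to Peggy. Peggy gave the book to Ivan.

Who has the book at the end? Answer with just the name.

Answer: Ivan

Derivation:
Tracking the book through each event:
Start: Mallory has the book.
After event 1: Ivan has the book.
After event 2: Peggy has the book.
After event 3: Ivan has the book.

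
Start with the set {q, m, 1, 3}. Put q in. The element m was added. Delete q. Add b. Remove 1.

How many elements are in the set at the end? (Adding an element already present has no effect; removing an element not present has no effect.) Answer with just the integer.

Tracking the set through each operation:
Start: {1, 3, m, q}
Event 1 (add q): already present, no change. Set: {1, 3, m, q}
Event 2 (add m): already present, no change. Set: {1, 3, m, q}
Event 3 (remove q): removed. Set: {1, 3, m}
Event 4 (add b): added. Set: {1, 3, b, m}
Event 5 (remove 1): removed. Set: {3, b, m}

Final set: {3, b, m} (size 3)

Answer: 3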